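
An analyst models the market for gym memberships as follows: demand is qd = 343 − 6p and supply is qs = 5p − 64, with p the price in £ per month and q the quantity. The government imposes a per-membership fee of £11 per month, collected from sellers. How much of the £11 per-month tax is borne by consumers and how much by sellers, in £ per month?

Consumers bear £5 per month; sellers bear £6 per month.

Without the tax, 343 − 6p = 5p − 64 gives 11p = 407, so p* = £37 and q* = 121.
With the tax collected from sellers, supply shifts: qs = 5(p − 11) − 64.
New equilibrium: consumers pay £42, sellers receive £31, q = 91. (Wedge: pb − ps = 11.)
Burden on consumers: £5; on sellers: £6. (They sum to £11.)
The less price-elastic side of the market bears the larger share of a per-unit tax.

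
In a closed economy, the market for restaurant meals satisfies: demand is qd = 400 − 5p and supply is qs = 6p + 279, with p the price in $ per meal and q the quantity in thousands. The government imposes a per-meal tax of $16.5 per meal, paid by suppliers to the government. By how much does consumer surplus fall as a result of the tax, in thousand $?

Before the tax: set 400 − 5p = 6p + 279 → p* = $11, q* = 345.
With the tax collected from suppliers, supply shifts: qs = 6(p − 16.5) + 279.
Solving gives q = 300 with buyers paying $20 and suppliers receiving $3.5 (the $16.5 wedge).
ΔCS is the trapezoid between Q = 300 and Q = 345 of height $9: ½ · (345 + 300) · 9 = $2902.5.

Consumer surplus falls by $2902.5 thousand.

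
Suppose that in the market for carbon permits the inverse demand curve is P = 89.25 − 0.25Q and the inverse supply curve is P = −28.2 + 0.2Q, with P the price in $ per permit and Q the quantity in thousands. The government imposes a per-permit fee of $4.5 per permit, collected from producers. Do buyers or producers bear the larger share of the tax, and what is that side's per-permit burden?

Buyers bear the larger share: $2.5 per permit.

Rewrite in direct form: Qd = 357 − 4P and Qs = 5P + 141.
Before the tax: set 357 − 4P = 5P + 141 → P* = $24, Q* = 261.
With the tax collected from producers, supply shifts: Qs = 5(P − 4.5) + 141.
Solving gives Q = 251 with buyers paying $26.5 and producers receiving $22 (the $4.5 wedge).
Per-permit burden: buyers $2.5, producers $2.
Buyers take the larger share because demand is less price-elastic here (demand slope 4 vs supply slope 5).
The less price-elastic side of the market bears the larger share of a per-unit tax.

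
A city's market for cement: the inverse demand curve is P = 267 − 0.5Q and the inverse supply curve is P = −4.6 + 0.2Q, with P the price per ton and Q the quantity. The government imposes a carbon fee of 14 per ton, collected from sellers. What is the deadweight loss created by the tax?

Rewrite in direct form: Qd = 534 − 2P and Qs = 5P + 23.
Without the tax, 534 − 2P = 5P + 23 gives 7P = 511, so P* = 73 and Q* = 388.
With the tax collected from sellers, supply shifts: Qs = 5(P − 14) + 23.
New equilibrium: consumers pay 83, sellers receive 69, Q = 368. (Wedge: Pb − Ps = 14.)
Quantity falls by |ΔQ| = |388 − 368| = 20.
DWL = ½ · t · |ΔQ| = ½ · 14 · 20 = 140.

Deadweight loss = 140.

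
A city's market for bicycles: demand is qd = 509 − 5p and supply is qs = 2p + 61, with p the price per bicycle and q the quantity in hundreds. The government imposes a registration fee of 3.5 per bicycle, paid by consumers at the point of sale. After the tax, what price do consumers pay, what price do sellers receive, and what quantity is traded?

Without the tax, 509 − 5p = 2p + 61 gives 7p = 448, so p* = 64 and q* = 189.
With the tax collected from consumers, demand (in seller-price terms) shifts: qd = 509 − 5(p + 3.5).
New equilibrium: consumers pay 65, sellers receive 61.5, q = 184. (Wedge: pb − ps = 3.5.)

Consumers pay 65; sellers receive 61.5; quantity = 184.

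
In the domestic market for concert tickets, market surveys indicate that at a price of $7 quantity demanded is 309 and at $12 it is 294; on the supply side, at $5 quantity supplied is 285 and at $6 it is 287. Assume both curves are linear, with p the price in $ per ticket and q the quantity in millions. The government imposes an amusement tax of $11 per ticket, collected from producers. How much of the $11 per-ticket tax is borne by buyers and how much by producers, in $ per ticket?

Demand slope: (294 − 309)/(12 − 7) = -3, so qd = 330 − 3p.
Supply slope: (287 − 285)/(6 − 5) = 2, so qs = 2p + 275.
Without the tax, 330 − 3p = 2p + 275 gives 5p = 55, so p* = $11 and q* = 297.
With the tax collected from producers, supply shifts: qs = 2(p − 11) + 275.
New equilibrium: buyers pay $15.4, producers receive $4.4, q = 283.8. (Wedge: pb − ps = 11.)
Burden on buyers: $4.4; on producers: $6.6. (They sum to $11.)
The less price-elastic side of the market bears the larger share of a per-unit tax.

Buyers bear $4.4 per ticket; producers bear $6.6 per ticket.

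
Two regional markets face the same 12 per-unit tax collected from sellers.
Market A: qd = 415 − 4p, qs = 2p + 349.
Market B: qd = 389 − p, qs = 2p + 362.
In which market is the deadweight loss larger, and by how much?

Market A, by 48.

Market A: pre-tax p* = 11, q* = 371; post-tax q = 355; deadweight loss = 96.
Market B: pre-tax p* = 9, q* = 380; post-tax q = 372; deadweight loss = 48.
Difference: 96 vs 48 → market A is larger by 48.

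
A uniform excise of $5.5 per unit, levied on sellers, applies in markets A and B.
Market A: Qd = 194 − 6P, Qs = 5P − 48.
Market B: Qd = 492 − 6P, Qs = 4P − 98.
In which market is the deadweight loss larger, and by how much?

Market A: pre-tax P* = $22, Q* = 62; post-tax Q = 47; deadweight loss = $41.25.
Market B: pre-tax P* = $59, Q* = 138; post-tax Q = 124.8; deadweight loss = $36.3.
Difference: $41.25 vs $36.3 → market A is larger by $4.95.

Market A, by $4.95.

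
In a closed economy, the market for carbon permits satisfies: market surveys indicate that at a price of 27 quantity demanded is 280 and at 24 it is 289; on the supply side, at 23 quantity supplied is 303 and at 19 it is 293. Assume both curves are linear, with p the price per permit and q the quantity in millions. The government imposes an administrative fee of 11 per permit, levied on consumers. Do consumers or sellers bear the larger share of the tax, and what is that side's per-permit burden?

Demand slope: (289 − 280)/(24 − 27) = -3, so qd = 361 − 3p.
Supply slope: (293 − 303)/(19 − 23) = 2.5, so qs = 2.5p + 245.5.
Before the tax: set 361 − 3p = 2.5p + 245.5 → p* = 21, q* = 298.
With the tax collected from consumers, demand (in seller-price terms) shifts: qd = 361 − 3(p + 11).
Solving gives q = 283 with consumers paying 26 and sellers receiving 15 (the 11 wedge).
Per-permit burden: consumers 5, sellers 6.
Sellers take the larger share because supply is less price-elastic here (demand slope 3 vs supply slope 2.5).

Sellers bear the larger share: 6 per permit.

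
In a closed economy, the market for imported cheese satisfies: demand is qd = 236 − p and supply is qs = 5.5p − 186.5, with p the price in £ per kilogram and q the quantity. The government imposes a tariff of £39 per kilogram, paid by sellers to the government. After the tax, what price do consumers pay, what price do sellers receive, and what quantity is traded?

Without the tax, 236 − p = 5.5p − 186.5 gives 6.5p = 422.5, so p* = £65 and q* = 171.
With the tax collected from sellers, supply shifts: qs = 5.5(p − 39) − 186.5.
New equilibrium: consumers pay £98, sellers receive £59, q = 138. (Wedge: pb − ps = 39.)

Consumers pay £98; sellers receive £59; quantity = 138.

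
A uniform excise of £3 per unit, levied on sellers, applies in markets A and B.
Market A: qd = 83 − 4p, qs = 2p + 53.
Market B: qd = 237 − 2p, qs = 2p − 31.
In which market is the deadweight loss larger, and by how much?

Market A, by £1.5.

Market A: pre-tax p* = £5, q* = 63; post-tax q = 59; deadweight loss = £6.
Market B: pre-tax p* = £67, q* = 103; post-tax q = 100; deadweight loss = £4.5.
Difference: £6 vs £4.5 → market A is larger by £1.5.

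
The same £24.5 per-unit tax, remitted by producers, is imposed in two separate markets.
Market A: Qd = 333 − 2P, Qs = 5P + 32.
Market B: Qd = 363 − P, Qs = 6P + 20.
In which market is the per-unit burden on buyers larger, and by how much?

Market A: pre-tax P* = £43, Q* = 247; post-tax Q = 212; per-unit burden on buyers = £17.5.
Market B: pre-tax P* = £49, Q* = 314; post-tax Q = 293; per-unit burden on buyers = £21.
Difference: £17.5 vs £21 → market B is larger by £3.5.

Market B, by £3.5.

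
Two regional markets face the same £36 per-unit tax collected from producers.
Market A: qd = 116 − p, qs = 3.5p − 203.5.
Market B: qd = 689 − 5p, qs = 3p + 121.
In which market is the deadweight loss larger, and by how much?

Market B, by £711.

Market A: pre-tax p* = £71, q* = 45; post-tax q = 17; deadweight loss = £504.
Market B: pre-tax p* = £71, q* = 334; post-tax q = 266.5; deadweight loss = £1215.
Difference: £504 vs £1215 → market B is larger by £711.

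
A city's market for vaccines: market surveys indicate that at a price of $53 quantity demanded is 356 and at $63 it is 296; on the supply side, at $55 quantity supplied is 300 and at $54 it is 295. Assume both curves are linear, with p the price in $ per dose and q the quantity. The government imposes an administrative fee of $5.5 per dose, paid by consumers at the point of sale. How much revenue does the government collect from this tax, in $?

Tax revenue = $1677.5.

Demand slope: (296 − 356)/(63 − 53) = -6, so qd = 674 − 6p.
Supply slope: (295 − 300)/(54 − 55) = 5, so qs = 5p + 25.
Without the tax, 674 − 6p = 5p + 25 gives 11p = 649, so p* = $59 and q* = 320.
With the tax collected from consumers, demand (in seller-price terms) shifts: qd = 674 − 6(p + 5.5).
New equilibrium: consumers pay $61.5, producers receive $56, q = 305. (Wedge: pb − ps = 5.5.)
Revenue = t · Q = 5.5 · 305 = $1677.5.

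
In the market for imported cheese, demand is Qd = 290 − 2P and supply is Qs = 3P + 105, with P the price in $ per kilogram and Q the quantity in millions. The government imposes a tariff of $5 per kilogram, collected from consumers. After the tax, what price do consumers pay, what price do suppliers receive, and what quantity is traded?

Before the tax: set 290 − 2P = 3P + 105 → P* = $37, Q* = 216.
With the tax collected from consumers, demand (in seller-price terms) shifts: Qd = 290 − 2(P + 5).
New equilibrium: consumers pay $40, suppliers receive $35, Q = 210. (Wedge: Pb − Ps = 5.)

Consumers pay $40; suppliers receive $35; quantity = 210.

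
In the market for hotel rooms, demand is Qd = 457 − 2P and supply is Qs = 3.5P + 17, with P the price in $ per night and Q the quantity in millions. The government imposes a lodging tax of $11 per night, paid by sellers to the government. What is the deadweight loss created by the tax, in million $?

Without the tax, 457 − 2P = 3.5P + 17 gives 5.5P = 440, so P* = $80 and Q* = 297.
With the tax collected from sellers, supply shifts: Qs = 3.5(P − 11) + 17.
New equilibrium: buyers pay $87, sellers receive $76, Q = 283. (Wedge: Pb − Ps = 11.)
Quantity falls by |ΔQ| = |297 − 283| = 14.
DWL = ½ · t · |ΔQ| = ½ · 11 · 14 = $77.

Deadweight loss = $77 million.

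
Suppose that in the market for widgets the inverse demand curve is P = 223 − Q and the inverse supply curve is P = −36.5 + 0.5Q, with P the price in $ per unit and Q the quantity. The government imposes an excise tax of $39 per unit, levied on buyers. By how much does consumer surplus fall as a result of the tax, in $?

Rewrite in direct form: Qd = 223 − P and Qs = 2P + 73.
Without the tax, 223 − P = 2P + 73 gives 3P = 150, so P* = $50 and Q* = 173.
With the tax collected from buyers, demand (in seller-price terms) shifts: Qd = 223 − (P + 39).
New equilibrium: buyers pay $76, producers receive $37, Q = 147. (Wedge: Pb − Ps = 39.)
ΔCS is the trapezoid between Q = 147 and Q = 173 of height $26: ½ · (173 + 147) · 26 = $4160.

Consumer surplus falls by $4160.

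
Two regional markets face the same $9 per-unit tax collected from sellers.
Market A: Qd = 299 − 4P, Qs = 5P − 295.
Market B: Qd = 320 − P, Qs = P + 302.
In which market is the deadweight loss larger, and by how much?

Market A: pre-tax P* = $66, Q* = 35; post-tax Q = 15; deadweight loss = $90.
Market B: pre-tax P* = $9, Q* = 311; post-tax Q = 306.5; deadweight loss = $20.25.
Difference: $90 vs $20.25 → market A is larger by $69.75.

Market A, by $69.75.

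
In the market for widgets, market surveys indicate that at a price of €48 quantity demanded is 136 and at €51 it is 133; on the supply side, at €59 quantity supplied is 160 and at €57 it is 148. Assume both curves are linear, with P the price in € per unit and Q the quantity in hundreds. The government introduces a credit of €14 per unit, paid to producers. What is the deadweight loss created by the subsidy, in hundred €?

Deadweight loss = €84 hundred.

Demand slope: (133 − 136)/(51 − 48) = -1, so Qd = 184 − P.
Supply slope: (148 − 160)/(57 − 59) = 6, so Qs = 6P − 194.
Before the subsidy: set 184 − P = 6P − 194 → P* = €54, Q* = 130.
With a per-unit subsidy paid to producers, each receives P + 14 per unit sold, so supply becomes Qs = 6(P + 14) − 194.
New equilibrium: consumers pay €42, producers receive €56, Q = 142. (Wedge: Pb − Ps = −14.)
Quantity rises by |ΔQ| = |130 − 142| = 12.
DWL = ½ · t · |ΔQ| = ½ · 14 · 12 = €84.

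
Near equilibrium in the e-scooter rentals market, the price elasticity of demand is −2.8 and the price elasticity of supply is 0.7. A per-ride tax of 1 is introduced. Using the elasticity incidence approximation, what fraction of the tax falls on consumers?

Consumers' share ≈ 0.2.

Incidence ratio: consumers' share ≈ εs / (εs + |εd|) = 0.7 / (0.7 + 2.8) = 0.2.
Supply is the less elastic side, so consumers bear the smaller share.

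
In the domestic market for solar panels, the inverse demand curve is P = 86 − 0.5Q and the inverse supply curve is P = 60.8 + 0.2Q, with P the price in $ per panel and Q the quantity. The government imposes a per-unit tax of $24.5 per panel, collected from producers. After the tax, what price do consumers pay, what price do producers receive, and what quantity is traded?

Consumers pay $85.5; producers receive $61; quantity = 1.

Inverting to Q(P) form: Qd = 172 − 2P; Qs = 5P − 304.
Without the tax, 172 − 2P = 5P − 304 gives 7P = 476, so P* = $68 and Q* = 36.
With the tax collected from producers, supply shifts: Qs = 5(P − 24.5) − 304.
Solving gives Q = 1 with consumers paying $85.5 and producers receiving $61 (the $24.5 wedge).
The less price-elastic side of the market bears the larger share of a per-unit tax.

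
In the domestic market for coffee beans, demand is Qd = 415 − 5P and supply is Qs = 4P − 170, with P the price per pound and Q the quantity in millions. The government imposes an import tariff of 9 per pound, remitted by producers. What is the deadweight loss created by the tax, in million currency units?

Before the tax: set 415 − 5P = 4P − 170 → P* = 65, Q* = 90.
With the tax collected from producers, supply shifts: Qs = 4(P − 9) − 170.
Solving gives Q = 70 with consumers paying 69 and producers receiving 60 (the 9 wedge).
Quantity falls by |ΔQ| = |90 − 70| = 20.
DWL = ½ · t · |ΔQ| = ½ · 9 · 20 = 90.

Deadweight loss = 90 million.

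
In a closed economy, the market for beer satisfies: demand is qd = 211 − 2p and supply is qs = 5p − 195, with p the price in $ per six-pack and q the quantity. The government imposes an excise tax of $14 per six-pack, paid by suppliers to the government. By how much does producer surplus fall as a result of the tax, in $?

Producer surplus falls by $340.

Without the tax, 211 − 2p = 5p − 195 gives 7p = 406, so p* = $58 and q* = 95.
With the tax collected from suppliers, supply shifts: qs = 5(p − 14) − 195.
Solving gives q = 75 with buyers paying $68 and suppliers receiving $54 (the $14 wedge).
ΔPS is the trapezoid between Q = 75 and Q = 95 of height $4: ½ · (95 + 75) · 4 = $340.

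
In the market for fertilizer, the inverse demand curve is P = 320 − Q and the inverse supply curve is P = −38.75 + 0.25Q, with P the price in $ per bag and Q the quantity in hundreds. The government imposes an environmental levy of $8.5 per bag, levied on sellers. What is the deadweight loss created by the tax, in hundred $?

Deadweight loss = $28.9 hundred.

Inverting to Q(P) form: Qd = 320 − P; Qs = 4P + 155.
Without the tax, 320 − P = 4P + 155 gives 5P = 165, so P* = $33 and Q* = 287.
With the tax collected from sellers, supply shifts: Qs = 4(P − 8.5) + 155.
New equilibrium: consumers pay $39.8, sellers receive $31.3, Q = 280.2. (Wedge: Pb − Ps = 8.5.)
Quantity falls by |ΔQ| = |287 − 280.2| = 6.8.
DWL = ½ · t · |ΔQ| = ½ · 8.5 · 6.8 = $28.9.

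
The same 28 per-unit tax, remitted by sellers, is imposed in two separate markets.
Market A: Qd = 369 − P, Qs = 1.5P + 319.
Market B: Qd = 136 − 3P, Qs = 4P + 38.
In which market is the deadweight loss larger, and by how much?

Market A: pre-tax P* = 20, Q* = 349; post-tax Q = 332.2; deadweight loss = 235.2.
Market B: pre-tax P* = 14, Q* = 94; post-tax Q = 46; deadweight loss = 672.
Difference: 235.2 vs 672 → market B is larger by 436.8.

Market B, by 436.8.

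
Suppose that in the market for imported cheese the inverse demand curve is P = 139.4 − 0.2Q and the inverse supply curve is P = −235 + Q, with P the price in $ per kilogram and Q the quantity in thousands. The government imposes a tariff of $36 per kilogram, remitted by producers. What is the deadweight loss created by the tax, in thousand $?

Rewrite in direct form: Qd = 697 − 5P and Qs = P + 235.
Without the tax, 697 − 5P = P + 235 gives 6P = 462, so P* = $77 and Q* = 312.
With the tax collected from producers, supply shifts: Qs = (P − 36) + 235.
Solving gives Q = 282 with buyers paying $83 and producers receiving $47 (the $36 wedge).
Quantity falls by |ΔQ| = |312 − 282| = 30.
DWL = ½ · t · |ΔQ| = ½ · 36 · 30 = $540.

Deadweight loss = $540 thousand.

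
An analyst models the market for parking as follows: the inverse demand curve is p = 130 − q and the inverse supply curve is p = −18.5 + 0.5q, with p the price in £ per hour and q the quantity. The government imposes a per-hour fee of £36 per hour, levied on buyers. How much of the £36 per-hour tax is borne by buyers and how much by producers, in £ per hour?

Buyers bear £24 per hour; producers bear £12 per hour.

Inverting to q(p) form: qd = 130 − p; qs = 2p + 37.
Before the tax: set 130 − p = 2p + 37 → p* = £31, q* = 99.
With the tax collected from buyers, demand (in seller-price terms) shifts: qd = 130 − (p + 36).
Solving gives q = 75 with buyers paying £55 and producers receiving £19 (the £36 wedge).
Burden on buyers: £24; on producers: £12. (They sum to £36.)
The less price-elastic side of the market bears the larger share of a per-unit tax.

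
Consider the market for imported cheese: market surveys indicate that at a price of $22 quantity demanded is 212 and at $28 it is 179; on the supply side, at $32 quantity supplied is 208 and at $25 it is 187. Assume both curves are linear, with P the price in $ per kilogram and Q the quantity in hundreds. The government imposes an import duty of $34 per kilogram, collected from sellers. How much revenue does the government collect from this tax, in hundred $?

Tax revenue = $4216 hundred.

Demand slope: (179 − 212)/(28 − 22) = -5.5, so Qd = 333 − 5.5P.
Supply slope: (187 − 208)/(25 − 32) = 3, so Qs = 3P + 112.
Without the tax, 333 − 5.5P = 3P + 112 gives 8.5P = 221, so P* = $26 and Q* = 190.
With the tax collected from sellers, supply shifts: Qs = 3(P − 34) + 112.
Solving gives Q = 124 with consumers paying $38 and sellers receiving $4 (the $34 wedge).
Revenue = t · Q = 34 · 124 = $4216.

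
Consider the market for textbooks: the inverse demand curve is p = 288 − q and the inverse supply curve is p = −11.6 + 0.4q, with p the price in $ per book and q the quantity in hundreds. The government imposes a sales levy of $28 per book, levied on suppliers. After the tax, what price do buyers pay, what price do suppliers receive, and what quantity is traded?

Rewrite in direct form: qd = 288 − p and qs = 2.5p + 29.
Without the tax, 288 − p = 2.5p + 29 gives 3.5p = 259, so p* = $74 and q* = 214.
With the tax collected from suppliers, supply shifts: qs = 2.5(p − 28) + 29.
Solving gives q = 194 with buyers paying $94 and suppliers receiving $66 (the $28 wedge).
The less price-elastic side of the market bears the larger share of a per-unit tax.

Buyers pay $94; suppliers receive $66; quantity = 194.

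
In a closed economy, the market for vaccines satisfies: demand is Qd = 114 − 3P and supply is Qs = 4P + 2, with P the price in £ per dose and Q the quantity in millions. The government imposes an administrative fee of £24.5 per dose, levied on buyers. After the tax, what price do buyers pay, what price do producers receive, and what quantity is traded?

Before the tax: set 114 − 3P = 4P + 2 → P* = £16, Q* = 66.
With the tax collected from buyers, demand (in seller-price terms) shifts: Qd = 114 − 3(P + 24.5).
Solving gives Q = 24 with buyers paying £30 and producers receiving £5.5 (the £24.5 wedge).
The less price-elastic side of the market bears the larger share of a per-unit tax.

Buyers pay £30; producers receive £5.5; quantity = 24.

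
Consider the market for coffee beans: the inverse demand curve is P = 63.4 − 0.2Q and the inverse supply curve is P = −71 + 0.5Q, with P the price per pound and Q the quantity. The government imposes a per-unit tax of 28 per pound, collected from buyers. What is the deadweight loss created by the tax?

Rewrite in direct form: Qd = 317 − 5P and Qs = 2P + 142.
Before the tax: set 317 − 5P = 2P + 142 → P* = 25, Q* = 192.
With the tax collected from buyers, demand (in seller-price terms) shifts: Qd = 317 − 5(P + 28).
New equilibrium: buyers pay 33, suppliers receive 5, Q = 152. (Wedge: Pb − Ps = 28.)
Quantity falls by |ΔQ| = |192 − 152| = 40.
DWL = ½ · t · |ΔQ| = ½ · 28 · 40 = 560.

Deadweight loss = 560.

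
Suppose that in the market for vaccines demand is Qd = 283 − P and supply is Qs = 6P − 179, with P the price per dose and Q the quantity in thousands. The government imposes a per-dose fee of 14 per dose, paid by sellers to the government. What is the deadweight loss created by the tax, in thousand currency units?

Deadweight loss = 84 thousand.

Without the tax, 283 − P = 6P − 179 gives 7P = 462, so P* = 66 and Q* = 217.
With the tax collected from sellers, supply shifts: Qs = 6(P − 14) − 179.
New equilibrium: buyers pay 78, sellers receive 64, Q = 205. (Wedge: Pb − Ps = 14.)
Quantity falls by |ΔQ| = |217 − 205| = 12.
DWL = ½ · t · |ΔQ| = ½ · 14 · 12 = 84.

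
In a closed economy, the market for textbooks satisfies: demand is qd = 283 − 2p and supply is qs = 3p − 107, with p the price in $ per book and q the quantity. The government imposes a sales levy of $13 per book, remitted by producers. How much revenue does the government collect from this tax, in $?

Tax revenue = $1448.2.

Before the tax: set 283 − 2p = 3p − 107 → p* = $78, q* = 127.
With the tax collected from producers, supply shifts: qs = 3(p − 13) − 107.
New equilibrium: buyers pay $85.8, producers receive $72.8, q = 111.4. (Wedge: pb − ps = 13.)
Revenue = t · Q = 13 · 111.4 = $1448.2.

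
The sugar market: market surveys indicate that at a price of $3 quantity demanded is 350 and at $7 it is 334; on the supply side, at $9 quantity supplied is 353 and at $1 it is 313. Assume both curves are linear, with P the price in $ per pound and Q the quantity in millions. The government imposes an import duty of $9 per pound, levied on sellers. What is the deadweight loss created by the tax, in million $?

Demand slope: (334 − 350)/(7 − 3) = -4, so Qd = 362 − 4P.
Supply slope: (313 − 353)/(1 − 9) = 5, so Qs = 5P + 308.
Without the tax, 362 − 4P = 5P + 308 gives 9P = 54, so P* = $6 and Q* = 338.
With the tax collected from sellers, supply shifts: Qs = 5(P − 9) + 308.
New equilibrium: consumers pay $11, sellers receive $2, Q = 318. (Wedge: Pb − Ps = 9.)
Quantity falls by |ΔQ| = |338 − 318| = 20.
DWL = ½ · t · |ΔQ| = ½ · 9 · 20 = $90.

Deadweight loss = $90 million.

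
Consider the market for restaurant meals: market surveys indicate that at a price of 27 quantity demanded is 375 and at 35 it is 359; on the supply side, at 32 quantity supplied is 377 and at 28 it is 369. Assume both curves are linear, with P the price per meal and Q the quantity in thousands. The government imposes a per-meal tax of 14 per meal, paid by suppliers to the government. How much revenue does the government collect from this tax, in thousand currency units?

Demand slope: (359 − 375)/(35 − 27) = -2, so Qd = 429 − 2P.
Supply slope: (369 − 377)/(28 − 32) = 2, so Qs = 2P + 313.
Without the tax, 429 − 2P = 2P + 313 gives 4P = 116, so P* = 29 and Q* = 371.
With the tax collected from suppliers, supply shifts: Qs = 2(P − 14) + 313.
Solving gives Q = 357 with buyers paying 36 and suppliers receiving 22 (the 14 wedge).
Revenue = t · Q = 14 · 357 = 4998.

Tax revenue = 4998 thousand.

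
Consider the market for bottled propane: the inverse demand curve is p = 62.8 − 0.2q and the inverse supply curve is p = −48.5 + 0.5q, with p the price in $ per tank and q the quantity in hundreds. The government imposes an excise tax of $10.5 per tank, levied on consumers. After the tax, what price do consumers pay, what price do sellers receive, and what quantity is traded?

Consumers pay $34; sellers receive $23.5; quantity = 144.

Inverting to q(p) form: qd = 314 − 5p; qs = 2p + 97.
Before the tax: set 314 − 5p = 2p + 97 → p* = $31, q* = 159.
With the tax collected from consumers, demand (in seller-price terms) shifts: qd = 314 − 5(p + 10.5).
Solving gives q = 144 with consumers paying $34 and sellers receiving $23.5 (the $10.5 wedge).
The less price-elastic side of the market bears the larger share of a per-unit tax.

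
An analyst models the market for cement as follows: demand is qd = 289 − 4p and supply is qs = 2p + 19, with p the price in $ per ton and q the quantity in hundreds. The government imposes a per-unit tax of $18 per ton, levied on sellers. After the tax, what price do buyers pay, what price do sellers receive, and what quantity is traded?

Before the tax: set 289 − 4p = 2p + 19 → p* = $45, q* = 109.
With the tax collected from sellers, supply shifts: qs = 2(p − 18) + 19.
New equilibrium: buyers pay $51, sellers receive $33, q = 85. (Wedge: pb − ps = 18.)

Buyers pay $51; sellers receive $33; quantity = 85.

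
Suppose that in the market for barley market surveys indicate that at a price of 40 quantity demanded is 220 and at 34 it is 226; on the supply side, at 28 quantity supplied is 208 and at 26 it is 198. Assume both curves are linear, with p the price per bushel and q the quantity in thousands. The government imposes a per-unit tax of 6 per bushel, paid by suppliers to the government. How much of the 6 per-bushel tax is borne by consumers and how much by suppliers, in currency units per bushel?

Consumers bear 5 per bushel; suppliers bear 1 per bushel.

Demand slope: (226 − 220)/(34 − 40) = -1, so qd = 260 − p.
Supply slope: (198 − 208)/(26 − 28) = 5, so qs = 5p + 68.
Without the tax, 260 − p = 5p + 68 gives 6p = 192, so p* = 32 and q* = 228.
With the tax collected from suppliers, supply shifts: qs = 5(p − 6) + 68.
New equilibrium: consumers pay 37, suppliers receive 31, q = 223. (Wedge: pb − ps = 6.)
Burden on consumers: 5; on suppliers: 1. (They sum to 6.)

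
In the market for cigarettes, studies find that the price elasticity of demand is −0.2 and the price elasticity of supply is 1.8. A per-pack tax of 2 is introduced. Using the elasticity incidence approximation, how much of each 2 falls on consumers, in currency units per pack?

Consumers bear ≈ 1.8 per pack.

Incidence ratio: consumers' share ≈ εs / (εs + |εd|) = 1.8 / (1.8 + 0.2) = 0.9.
So consumers bear ≈ 0.9 × 2 = 1.8; suppliers bear 0.2.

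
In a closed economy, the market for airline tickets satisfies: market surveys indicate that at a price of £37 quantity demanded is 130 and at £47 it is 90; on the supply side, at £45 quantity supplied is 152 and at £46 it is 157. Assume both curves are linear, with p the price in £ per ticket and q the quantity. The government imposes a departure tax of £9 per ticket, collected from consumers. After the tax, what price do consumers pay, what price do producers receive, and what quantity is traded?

Demand slope: (90 − 130)/(47 − 37) = -4, so qd = 278 − 4p.
Supply slope: (157 − 152)/(46 − 45) = 5, so qs = 5p − 73.
Without the tax, 278 − 4p = 5p − 73 gives 9p = 351, so p* = £39 and q* = 122.
With the tax collected from consumers, demand (in seller-price terms) shifts: qd = 278 − 4(p + 9).
New equilibrium: consumers pay £44, producers receive £35, q = 102. (Wedge: pb − ps = 9.)
The less price-elastic side of the market bears the larger share of a per-unit tax.

Consumers pay £44; producers receive £35; quantity = 102.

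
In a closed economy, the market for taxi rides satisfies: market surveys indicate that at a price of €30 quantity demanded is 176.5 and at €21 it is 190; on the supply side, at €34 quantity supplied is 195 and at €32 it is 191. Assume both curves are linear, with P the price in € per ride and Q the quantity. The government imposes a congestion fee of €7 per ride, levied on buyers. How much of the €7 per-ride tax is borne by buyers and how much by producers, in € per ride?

Buyers bear €4 per ride; producers bear €3 per ride.

Demand slope: (190 − 176.5)/(21 − 30) = -1.5, so Qd = 221.5 − 1.5P.
Supply slope: (191 − 195)/(32 − 34) = 2, so Qs = 2P + 127.
Before the tax: set 221.5 − 1.5P = 2P + 127 → P* = €27, Q* = 181.
With the tax collected from buyers, demand (in seller-price terms) shifts: Qd = 221.5 − 1.5(P + 7).
Solving gives Q = 175 with buyers paying €31 and producers receiving €24 (the €7 wedge).
Burden on buyers: €4; on producers: €3. (They sum to €7.)
The less price-elastic side of the market bears the larger share of a per-unit tax.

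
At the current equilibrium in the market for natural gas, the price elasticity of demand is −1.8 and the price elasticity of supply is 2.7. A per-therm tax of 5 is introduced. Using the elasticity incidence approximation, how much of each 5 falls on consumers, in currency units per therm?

Incidence ratio: consumers' share ≈ εs / (εs + |εd|) = 2.7 / (2.7 + 1.8) = 0.6.
So consumers bear ≈ 0.6 × 5 = 3; sellers bear 2.

Consumers bear ≈ 3 per therm.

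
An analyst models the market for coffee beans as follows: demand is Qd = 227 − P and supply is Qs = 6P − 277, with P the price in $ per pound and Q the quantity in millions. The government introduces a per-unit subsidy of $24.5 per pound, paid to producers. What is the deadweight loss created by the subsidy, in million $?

Without the subsidy, 227 − P = 6P − 277 gives 7P = 504, so P* = $72 and Q* = 155.
With a per-unit subsidy paid to producers, each receives P + 24.5 per unit sold, so supply becomes Qs = 6(P + 24.5) − 277.
Solving gives Q = 176 with buyers paying $51 and producers receiving $75.5 (the $24.5 wedge).
Quantity rises by |ΔQ| = |155 − 176| = 21.
DWL = ½ · t · |ΔQ| = ½ · 24.5 · 21 = $257.25.

Deadweight loss = $257.25 million.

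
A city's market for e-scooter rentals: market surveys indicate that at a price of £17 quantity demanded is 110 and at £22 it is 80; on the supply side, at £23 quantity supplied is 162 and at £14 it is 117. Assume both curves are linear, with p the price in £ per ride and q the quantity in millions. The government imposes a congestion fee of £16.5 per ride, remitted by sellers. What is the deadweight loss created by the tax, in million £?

Demand slope: (80 − 110)/(22 − 17) = -6, so qd = 212 − 6p.
Supply slope: (117 − 162)/(14 − 23) = 5, so qs = 5p + 47.
Without the tax, 212 − 6p = 5p + 47 gives 11p = 165, so p* = £15 and q* = 122.
With the tax collected from sellers, supply shifts: qs = 5(p − 16.5) + 47.
Solving gives q = 77 with consumers paying £22.5 and sellers receiving £6 (the £16.5 wedge).
Quantity falls by |ΔQ| = |122 − 77| = 45.
DWL = ½ · t · |ΔQ| = ½ · 16.5 · 45 = £371.25.

Deadweight loss = £371.25 million.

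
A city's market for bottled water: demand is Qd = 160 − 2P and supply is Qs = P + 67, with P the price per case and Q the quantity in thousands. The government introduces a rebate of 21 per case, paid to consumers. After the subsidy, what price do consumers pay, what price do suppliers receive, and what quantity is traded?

Before the subsidy: set 160 − 2P = P + 67 → P* = 31, Q* = 98.
With a per-unit subsidy paid to consumers, each effectively pays P − 21, so demand becomes Qd = 160 − 2(P − 21).
Solving gives Q = 112 with consumers paying 24 and suppliers receiving 45 (the 21 wedge).

Consumers pay 24; suppliers receive 45; quantity = 112.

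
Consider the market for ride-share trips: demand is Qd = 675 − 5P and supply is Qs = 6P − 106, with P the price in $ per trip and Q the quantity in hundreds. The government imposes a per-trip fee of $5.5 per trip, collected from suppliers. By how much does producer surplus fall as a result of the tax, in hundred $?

Without the tax, 675 − 5P = 6P − 106 gives 11P = 781, so P* = $71 and Q* = 320.
With the tax collected from suppliers, supply shifts: Qs = 6(P − 5.5) − 106.
New equilibrium: consumers pay $74, suppliers receive $68.5, Q = 305. (Wedge: Pb − Ps = 5.5.)
ΔPS is the trapezoid between Q = 305 and Q = 320 of height $2.5: ½ · (320 + 305) · 2.5 = $781.25.

Producer surplus falls by $781.25 hundred.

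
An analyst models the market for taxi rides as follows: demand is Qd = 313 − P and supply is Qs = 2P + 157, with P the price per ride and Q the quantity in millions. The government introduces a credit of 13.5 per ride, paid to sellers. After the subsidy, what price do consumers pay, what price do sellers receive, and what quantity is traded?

Consumers pay 43; sellers receive 56.5; quantity = 270.

Before the subsidy: set 313 − P = 2P + 157 → P* = 52, Q* = 261.
With a per-unit subsidy paid to sellers, each receives P + 13.5 per unit sold, so supply becomes Qs = 2(P + 13.5) + 157.
Solving gives Q = 270 with consumers paying 43 and sellers receiving 56.5 (the 13.5 wedge).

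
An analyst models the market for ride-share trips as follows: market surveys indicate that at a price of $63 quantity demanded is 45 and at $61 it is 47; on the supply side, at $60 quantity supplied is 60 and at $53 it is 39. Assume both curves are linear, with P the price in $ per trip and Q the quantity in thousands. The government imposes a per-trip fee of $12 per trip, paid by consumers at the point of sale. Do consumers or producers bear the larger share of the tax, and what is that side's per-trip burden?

Demand slope: (47 − 45)/(61 − 63) = -1, so Qd = 108 − P.
Supply slope: (39 − 60)/(53 − 60) = 3, so Qs = 3P − 120.
Before the tax: set 108 − P = 3P − 120 → P* = $57, Q* = 51.
With the tax collected from consumers, demand (in seller-price terms) shifts: Qd = 108 − (P + 12).
New equilibrium: consumers pay $66, producers receive $54, Q = 42. (Wedge: Pb − Ps = 12.)
Per-trip burden: consumers $9, producers $3.
Consumers take the larger share because demand is less price-elastic here (demand slope 1 vs supply slope 3).

Consumers bear the larger share: $9 per trip.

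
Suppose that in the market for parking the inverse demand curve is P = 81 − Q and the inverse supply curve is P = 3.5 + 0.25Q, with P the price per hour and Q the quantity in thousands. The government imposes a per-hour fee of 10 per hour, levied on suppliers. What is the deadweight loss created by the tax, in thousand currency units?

Deadweight loss = 40 thousand.

Rewrite in direct form: Qd = 81 − P and Qs = 4P − 14.
Without the tax, 81 − P = 4P − 14 gives 5P = 95, so P* = 19 and Q* = 62.
With the tax collected from suppliers, supply shifts: Qs = 4(P − 10) − 14.
New equilibrium: consumers pay 27, suppliers receive 17, Q = 54. (Wedge: Pb − Ps = 10.)
Quantity falls by |ΔQ| = |62 − 54| = 8.
DWL = ½ · t · |ΔQ| = ½ · 10 · 8 = 40.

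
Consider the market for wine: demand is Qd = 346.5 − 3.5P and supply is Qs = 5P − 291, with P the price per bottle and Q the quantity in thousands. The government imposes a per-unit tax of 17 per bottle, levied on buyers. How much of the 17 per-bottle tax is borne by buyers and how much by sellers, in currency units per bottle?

Buyers bear 10 per bottle; sellers bear 7 per bottle.

Without the tax, 346.5 − 3.5P = 5P − 291 gives 8.5P = 637.5, so P* = 75 and Q* = 84.
With the tax collected from buyers, demand (in seller-price terms) shifts: Qd = 346.5 − 3.5(P + 17).
New equilibrium: buyers pay 85, sellers receive 68, Q = 49. (Wedge: Pb − Ps = 17.)
Burden on buyers: 10; on sellers: 7. (They sum to 17.)
The less price-elastic side of the market bears the larger share of a per-unit tax.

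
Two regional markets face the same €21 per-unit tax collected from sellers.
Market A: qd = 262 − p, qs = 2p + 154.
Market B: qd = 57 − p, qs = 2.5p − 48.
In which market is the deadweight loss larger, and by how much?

Market B, by €10.5.

Market A: pre-tax p* = €36, q* = 226; post-tax q = 212; deadweight loss = €147.
Market B: pre-tax p* = €30, q* = 27; post-tax q = 12; deadweight loss = €157.5.
Difference: €147 vs €157.5 → market B is larger by €10.5.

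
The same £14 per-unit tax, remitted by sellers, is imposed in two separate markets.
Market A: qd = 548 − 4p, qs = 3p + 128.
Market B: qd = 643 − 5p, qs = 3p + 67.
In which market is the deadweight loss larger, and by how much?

Market B, by £15.75.

Market A: pre-tax p* = £60, q* = 308; post-tax q = 284; deadweight loss = £168.
Market B: pre-tax p* = £72, q* = 283; post-tax q = 256.75; deadweight loss = £183.75.
Difference: £168 vs £183.75 → market B is larger by £15.75.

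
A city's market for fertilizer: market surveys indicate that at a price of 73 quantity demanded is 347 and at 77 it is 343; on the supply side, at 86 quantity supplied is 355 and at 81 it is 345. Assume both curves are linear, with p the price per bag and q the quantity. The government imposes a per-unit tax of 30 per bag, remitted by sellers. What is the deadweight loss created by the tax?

Demand slope: (343 − 347)/(77 − 73) = -1, so qd = 420 − p.
Supply slope: (345 − 355)/(81 − 86) = 2, so qs = 2p + 183.
Before the tax: set 420 − p = 2p + 183 → p* = 79, q* = 341.
With the tax collected from sellers, supply shifts: qs = 2(p − 30) + 183.
New equilibrium: consumers pay 99, sellers receive 69, q = 321. (Wedge: pb − ps = 30.)
Quantity falls by |ΔQ| = |341 − 321| = 20.
DWL = ½ · t · |ΔQ| = ½ · 30 · 20 = 300.

Deadweight loss = 300.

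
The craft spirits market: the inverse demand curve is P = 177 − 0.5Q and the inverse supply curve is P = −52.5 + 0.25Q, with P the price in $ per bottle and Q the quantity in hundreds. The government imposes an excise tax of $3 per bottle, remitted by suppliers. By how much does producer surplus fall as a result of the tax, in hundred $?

Inverting to Q(P) form: Qd = 354 − 2P; Qs = 4P + 210.
Without the tax, 354 − 2P = 4P + 210 gives 6P = 144, so P* = $24 and Q* = 306.
With the tax collected from suppliers, supply shifts: Qs = 4(P − 3) + 210.
Solving gives Q = 302 with buyers paying $26 and suppliers receiving $23 (the $3 wedge).
ΔPS is the trapezoid between Q = 302 and Q = 306 of height $1: ½ · (306 + 302) · 1 = $304.

Producer surplus falls by $304 hundred.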